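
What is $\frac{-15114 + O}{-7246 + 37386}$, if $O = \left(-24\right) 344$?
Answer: $- \frac{2337}{3014} \approx -0.77538$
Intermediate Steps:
$O = -8256$
$\frac{-15114 + O}{-7246 + 37386} = \frac{-15114 - 8256}{-7246 + 37386} = - \frac{23370}{30140} = \left(-23370\right) \frac{1}{30140} = - \frac{2337}{3014}$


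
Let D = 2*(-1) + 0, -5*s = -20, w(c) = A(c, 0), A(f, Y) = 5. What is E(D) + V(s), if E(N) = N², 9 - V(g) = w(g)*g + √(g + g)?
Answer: -7 - 2*√2 ≈ -9.8284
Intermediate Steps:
w(c) = 5
s = 4 (s = -⅕*(-20) = 4)
V(g) = 9 - 5*g - √2*√g (V(g) = 9 - (5*g + √(g + g)) = 9 - (5*g + √(2*g)) = 9 - (5*g + √2*√g) = 9 + (-5*g - √2*√g) = 9 - 5*g - √2*√g)
D = -2 (D = -2 + 0 = -2)
E(D) + V(s) = (-2)² + (9 - 5*4 - √2*√4) = 4 + (9 - 20 - 1*√2*2) = 4 + (9 - 20 - 2*√2) = 4 + (-11 - 2*√2) = -7 - 2*√2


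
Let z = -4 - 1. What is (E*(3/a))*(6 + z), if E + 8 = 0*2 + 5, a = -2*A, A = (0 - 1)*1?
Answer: -9/2 ≈ -4.5000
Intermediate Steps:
z = -5
A = -1 (A = -1*1 = -1)
a = 2 (a = -2*(-1) = 2)
E = -3 (E = -8 + (0*2 + 5) = -8 + (0 + 5) = -8 + 5 = -3)
(E*(3/a))*(6 + z) = (-9/2)*(6 - 5) = -9/2*1 = -9/2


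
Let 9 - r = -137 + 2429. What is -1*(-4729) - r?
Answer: 7012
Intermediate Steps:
r = -2283 (r = 9 - (-137 + 2429) = 9 - 1*2292 = 9 - 2292 = -2283)
-1*(-4729) - r = -1*(-4729) - 1*(-2283) = 4729 + 2283 = 7012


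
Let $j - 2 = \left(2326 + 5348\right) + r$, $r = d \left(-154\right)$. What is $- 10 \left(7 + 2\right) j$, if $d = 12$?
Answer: $-524520$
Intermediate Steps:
$r = -1848$ ($r = 12 \left(-154\right) = -1848$)
$j = 5828$ ($j = 2 + \left(\left(2326 + 5348\right) - 1848\right) = 2 + \left(7674 - 1848\right) = 2 + 5826 = 5828$)
$- 10 \left(7 + 2\right) j = - 10 \left(7 + 2\right) 5828 = \left(-10\right) 9 \cdot 5828 = \left(-90\right) 5828 = -524520$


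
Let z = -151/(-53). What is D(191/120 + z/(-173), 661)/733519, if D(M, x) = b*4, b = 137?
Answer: 548/733519 ≈ 0.00074708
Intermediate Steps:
z = 151/53 (z = -151*(-1/53) = 151/53 ≈ 2.8491)
D(M, x) = 548 (D(M, x) = 137*4 = 548)
D(191/120 + z/(-173), 661)/733519 = 548/733519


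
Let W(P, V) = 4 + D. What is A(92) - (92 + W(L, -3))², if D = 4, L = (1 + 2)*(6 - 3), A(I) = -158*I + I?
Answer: -24444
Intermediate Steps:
A(I) = -157*I
L = 9 (L = 3*3 = 9)
W(P, V) = 8 (W(P, V) = 4 + 4 = 8)
A(92) - (92 + W(L, -3))² = -157*92 - (92 + 8)² = -14444 - 1*100² = -14444 - 1*10000 = -14444 - 10000 = -24444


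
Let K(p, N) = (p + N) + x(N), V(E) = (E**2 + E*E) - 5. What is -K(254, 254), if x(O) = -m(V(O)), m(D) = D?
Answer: 128519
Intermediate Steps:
V(E) = -5 + 2*E**2 (V(E) = (E**2 + E**2) - 5 = 2*E**2 - 5 = -5 + 2*E**2)
x(O) = 5 - 2*O**2 (x(O) = -(-5 + 2*O**2) = 5 - 2*O**2)
K(p, N) = 5 + N + p - 2*N**2 (K(p, N) = (p + N) + (5 - 2*N**2) = (N + p) + (5 - 2*N**2) = 5 + N + p - 2*N**2)
-K(254, 254) = -(5 + 254 + 254 - 2*254**2) = -(5 + 254 + 254 - 2*64516) = -(5 + 254 + 254 - 129032) = -1*(-128519) = 128519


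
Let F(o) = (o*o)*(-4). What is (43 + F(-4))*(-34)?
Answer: 714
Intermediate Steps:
F(o) = -4*o² (F(o) = o²*(-4) = -4*o²)
(43 + F(-4))*(-34) = (43 - 4*(-4)²)*(-34) = (43 - 4*16)*(-34) = (43 - 64)*(-34) = -21*(-34) = 714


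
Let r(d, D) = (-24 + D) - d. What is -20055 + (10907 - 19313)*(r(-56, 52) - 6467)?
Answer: 53635443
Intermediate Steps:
r(d, D) = -24 + D - d
-20055 + (10907 - 19313)*(r(-56, 52) - 6467) = -20055 + (10907 - 19313)*((-24 + 52 - 1*(-56)) - 6467) = -20055 - 8406*((-24 + 52 + 56) - 6467) = -20055 - 8406*(84 - 6467) = -20055 - 8406*(-6383) = -20055 + 53655498 = 53635443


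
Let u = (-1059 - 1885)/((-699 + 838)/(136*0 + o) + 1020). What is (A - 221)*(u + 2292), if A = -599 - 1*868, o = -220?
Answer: -866549202016/224261 ≈ -3.8640e+6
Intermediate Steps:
A = -1467 (A = -599 - 868 = -1467)
u = -647680/224261 (u = (-1059 - 1885)/((-699 + 838)/(136*0 - 220) + 1020) = -2944/(139/(0 - 220) + 1020) = -2944/(139/(-220) + 1020) = -2944/(139*(-1/220) + 1020) = -2944/(-139/220 + 1020) = -2944/224261/220 = -2944*220/224261 = -647680/224261 ≈ -2.8881)
(A - 221)*(u + 2292) = (-1467 - 221)*(-647680/224261 + 2292) = -1688*513358532/224261 = -866549202016/224261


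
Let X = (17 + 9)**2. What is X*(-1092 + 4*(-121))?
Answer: -1065376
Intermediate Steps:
X = 676 (X = 26**2 = 676)
X*(-1092 + 4*(-121)) = 676*(-1092 + 4*(-121)) = 676*(-1092 - 484) = 676*(-1576) = -1065376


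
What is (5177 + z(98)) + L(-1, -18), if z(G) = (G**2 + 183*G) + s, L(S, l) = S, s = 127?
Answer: 32841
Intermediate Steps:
z(G) = 127 + G**2 + 183*G (z(G) = (G**2 + 183*G) + 127 = 127 + G**2 + 183*G)
(5177 + z(98)) + L(-1, -18) = (5177 + (127 + 98**2 + 183*98)) - 1 = (5177 + (127 + 9604 + 17934)) - 1 = (5177 + 27665) - 1 = 32842 - 1 = 32841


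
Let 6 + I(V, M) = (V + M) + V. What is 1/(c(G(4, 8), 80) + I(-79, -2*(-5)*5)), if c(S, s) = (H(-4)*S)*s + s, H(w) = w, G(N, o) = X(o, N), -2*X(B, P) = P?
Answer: 1/606 ≈ 0.0016502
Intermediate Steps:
X(B, P) = -P/2
G(N, o) = -N/2
I(V, M) = -6 + M + 2*V (I(V, M) = -6 + ((V + M) + V) = -6 + ((M + V) + V) = -6 + (M + 2*V) = -6 + M + 2*V)
c(S, s) = s - 4*S*s (c(S, s) = (-4*S)*s + s = -4*S*s + s = s - 4*S*s)
1/(c(G(4, 8), 80) + I(-79, -2*(-5)*5)) = 1/(80*(1 - (-2)*4) + (-6 - 2*(-5)*5 + 2*(-79))) = 1/(80*(1 - 4*(-2)) + (-6 + 10*5 - 158)) = 1/(80*(1 + 8) + (-6 + 50 - 158)) = 1/(80*9 - 114) = 1/(720 - 114) = 1/606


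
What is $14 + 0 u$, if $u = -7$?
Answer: $14$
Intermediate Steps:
$14 + 0 u = 14 + 0 \left(-7\right) = 14 + 0 = 14$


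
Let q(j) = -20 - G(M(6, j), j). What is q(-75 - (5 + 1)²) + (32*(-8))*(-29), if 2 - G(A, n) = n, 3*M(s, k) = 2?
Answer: 7291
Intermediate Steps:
M(s, k) = ⅔ (M(s, k) = (⅓)*2 = ⅔)
G(A, n) = 2 - n
q(j) = -22 + j (q(j) = -20 - (2 - j) = -20 + (-2 + j) = -22 + j)
q(-75 - (5 + 1)²) + (32*(-8))*(-29) = (-22 + (-75 - (5 + 1)²)) + (32*(-8))*(-29) = (-22 + (-75 - 1*6²)) - 256*(-29) = (-22 + (-75 - 1*36)) + 7424 = (-22 + (-75 - 36)) + 7424 = (-22 - 111) + 7424 = -133 + 7424 = 7291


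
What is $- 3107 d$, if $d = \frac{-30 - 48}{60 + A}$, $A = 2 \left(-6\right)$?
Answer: $\frac{40391}{8} \approx 5048.9$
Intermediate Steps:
$A = -12$
$d = - \frac{13}{8}$ ($d = \frac{-30 - 48}{60 - 12} = - \frac{78}{48} = \left(-78\right) \frac{1}{48} = - \frac{13}{8} \approx -1.625$)
$- 3107 d = \left(-3107\right) \left(- \frac{13}{8}\right) = \frac{40391}{8}$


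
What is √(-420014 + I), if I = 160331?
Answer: I*√259683 ≈ 509.59*I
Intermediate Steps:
√(-420014 + I) = √(-420014 + 160331) = √(-259683) = I*√259683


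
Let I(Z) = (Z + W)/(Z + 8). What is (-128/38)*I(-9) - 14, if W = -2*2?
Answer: -1098/19 ≈ -57.789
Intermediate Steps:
W = -4
I(Z) = (-4 + Z)/(8 + Z) (I(Z) = (Z - 4)/(Z + 8) = (-4 + Z)/(8 + Z))
(-128/38)*I(-9) - 14 = (-128/38)*((-4 - 9)/(8 - 9)) - 14 = (-128*1/38)*(-13/(-1)) - 14 = -(-64)*(-13)/19 - 14 = -64/19*13 - 14 = -832/19 - 14 = -1098/19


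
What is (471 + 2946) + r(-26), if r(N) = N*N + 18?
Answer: 4111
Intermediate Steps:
r(N) = 18 + N**2 (r(N) = N**2 + 18 = 18 + N**2)
(471 + 2946) + r(-26) = (471 + 2946) + (18 + (-26)**2) = 3417 + (18 + 676) = 3417 + 694 = 4111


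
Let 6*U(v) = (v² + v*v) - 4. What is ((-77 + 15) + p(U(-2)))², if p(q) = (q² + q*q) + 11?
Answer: 203401/81 ≈ 2511.1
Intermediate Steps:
U(v) = -⅔ + v²/3 (U(v) = ((v² + v*v) - 4)/6 = ((v² + v²) - 4)/6 = (2*v² - 4)/6 = (-4 + 2*v²)/6 = -⅔ + v²/3)
p(q) = 11 + 2*q² (p(q) = (q² + q²) + 11 = 2*q² + 11 = 11 + 2*q²)
((-77 + 15) + p(U(-2)))² = ((-77 + 15) + (11 + 2*(-⅔ + (⅓)*(-2)²)²))² = (-62 + (11 + 2*(-⅔ + (⅓)*4)²))² = (-62 + (11 + 2*(-⅔ + 4/3)²))² = (-62 + (11 + 2*(⅔)²))² = (-62 + (11 + 2*(4/9)))² = (-62 + (11 + 8/9))² = (-62 + 107/9)² = (-451/9)² = 203401/81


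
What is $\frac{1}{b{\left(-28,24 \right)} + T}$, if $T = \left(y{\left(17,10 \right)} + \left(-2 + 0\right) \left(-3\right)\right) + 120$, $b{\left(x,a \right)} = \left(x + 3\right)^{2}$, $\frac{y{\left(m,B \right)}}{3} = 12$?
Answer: $\frac{1}{787} \approx 0.0012706$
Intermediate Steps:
$y{\left(m,B \right)} = 36$ ($y{\left(m,B \right)} = 3 \cdot 12 = 36$)
$b{\left(x,a \right)} = \left(3 + x\right)^{2}$
$T = 162$ ($T = \left(36 + \left(-2 + 0\right) \left(-3\right)\right) + 120 = \left(36 - -6\right) + 120 = \left(36 + 6\right) + 120 = 42 + 120 = 162$)
$\frac{1}{b{\left(-28,24 \right)} + T} = \frac{1}{\left(3 - 28\right)^{2} + 162} = \frac{1}{\left(-25\right)^{2} + 162} = \frac{1}{625 + 162} = \frac{1}{787}$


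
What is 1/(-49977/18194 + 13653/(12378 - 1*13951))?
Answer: -2601742/29728773 ≈ -0.087516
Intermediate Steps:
1/(-49977/18194 + 13653/(12378 - 1*13951)) = 1/(-49977*1/18194 + 13653/(12378 - 13951)) = 1/(-49977/18194 + 13653/(-1573)) = 1/(-49977/18194 + 13653*(-1/1573)) = 1/(-49977/18194 - 13653/1573) = 1/(-29728773/2601742) = -2601742/29728773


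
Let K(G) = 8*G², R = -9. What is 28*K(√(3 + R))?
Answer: -1344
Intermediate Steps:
28*K(√(3 + R)) = 28*(8*(√(3 - 9))²) = 28*(8*(√(-6))²) = 28*(8*(I*√6)²) = 28*(8*(-6)) = 28*(-48) = -1344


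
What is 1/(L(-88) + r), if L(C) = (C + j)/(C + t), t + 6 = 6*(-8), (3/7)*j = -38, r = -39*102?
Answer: -213/847049 ≈ -0.00025146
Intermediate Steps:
r = -3978
j = -266/3 (j = (7/3)*(-38) = -266/3 ≈ -88.667)
t = -54 (t = -6 + 6*(-8) = -6 - 48 = -54)
L(C) = (-266/3 + C)/(-54 + C) (L(C) = (C - 266/3)/(C - 54) = (-266/3 + C)/(-54 + C))
1/(L(-88) + r) = 1/((-266/3 - 88)/(-54 - 88) - 3978) = 1/(-530/3/(-142) - 3978) = 1/(-1/142*(-530/3) - 3978) = 1/(265/213 - 3978) = 1/(-847049/213) = -213/847049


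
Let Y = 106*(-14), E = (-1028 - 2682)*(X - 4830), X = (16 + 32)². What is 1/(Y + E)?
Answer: 1/9369976 ≈ 1.0672e-7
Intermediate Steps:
X = 2304 (X = 48² = 2304)
E = 9371460 (E = (-1028 - 2682)*(2304 - 4830) = -3710*(-2526) = 9371460)
Y = -1484
1/(Y + E) = 1/(-1484 + 9371460) = 1/9369976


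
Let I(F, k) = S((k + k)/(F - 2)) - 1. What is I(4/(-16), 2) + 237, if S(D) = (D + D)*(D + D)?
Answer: 20140/81 ≈ 248.64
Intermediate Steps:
S(D) = 4*D**2 (S(D) = (2*D)*(2*D) = 4*D**2)
I(F, k) = -1 + 16*k**2/(-2 + F)**2 (I(F, k) = 4*((k + k)/(F - 2))**2 - 1 = 4*((2*k)/(-2 + F))**2 - 1 = 4*(2*k/(-2 + F))**2 - 1 = 4*(4*k**2/(-2 + F)**2) - 1 = 16*k**2/(-2 + F)**2 - 1 = -1 + 16*k**2/(-2 + F)**2)
I(4/(-16), 2) + 237 = (-1 + 16*2**2/(-2 + 4/(-16))**2) + 237 = (-1 + 16*4/(-2 + 4*(-1/16))**2) + 237 = (-1 + 16*4/(-2 - 1/4)**2) + 237 = (-1 + 16*4/(-9/4)**2) + 237 = (-1 + 16*4*(16/81)) + 237 = (-1 + 1024/81) + 237 = 943/81 + 237 = 20140/81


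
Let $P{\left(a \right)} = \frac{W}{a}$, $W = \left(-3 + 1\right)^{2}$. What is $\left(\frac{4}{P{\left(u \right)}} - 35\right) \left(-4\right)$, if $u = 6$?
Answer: $116$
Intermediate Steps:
$W = 4$ ($W = \left(-2\right)^{2} = 4$)
$P{\left(a \right)} = \frac{4}{a}$
$\left(\frac{4}{P{\left(u \right)}} - 35\right) \left(-4\right) = \left(\frac{4}{4 \cdot \frac{1}{6}} - 35\right) \left(-4\right) = \left(\frac{4}{\frac{2}{3}} - 35\right) \left(-4\right) = \left(4 \cdot \frac{3}{2} - 35\right) \left(-4\right) = \left(6 - 35\right) \left(-4\right) = \left(-29\right) \left(-4\right) = 116$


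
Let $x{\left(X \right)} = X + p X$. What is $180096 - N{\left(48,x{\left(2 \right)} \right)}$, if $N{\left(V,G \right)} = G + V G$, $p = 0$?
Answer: $179998$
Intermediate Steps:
$x{\left(X \right)} = X$ ($x{\left(X \right)} = X + 0 X = X + 0 = X$)
$N{\left(V,G \right)} = G + G V$
$180096 - N{\left(48,x{\left(2 \right)} \right)} = 180096 - 2 \left(1 + 48\right) = 180096 - 2 \cdot 49 = 180096 - 98 = 179998$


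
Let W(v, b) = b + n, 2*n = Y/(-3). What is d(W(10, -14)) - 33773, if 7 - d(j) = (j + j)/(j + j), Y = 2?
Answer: -33767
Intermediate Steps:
n = -1/3 (n = (2/(-3))/2 = (2*(-1/3))/2 = (1/2)*(-2/3) = -1/3 ≈ -0.33333)
W(v, b) = -1/3 + b (W(v, b) = b - 1/3 = -1/3 + b)
d(j) = 6 (d(j) = 7 - (j + j)/(j + j) = 7 - 2*j/(2*j) = 7 - 2*j*1/(2*j) = 7 - 1*1 = 7 - 1 = 6)
d(W(10, -14)) - 33773 = 6 - 33773 = -33767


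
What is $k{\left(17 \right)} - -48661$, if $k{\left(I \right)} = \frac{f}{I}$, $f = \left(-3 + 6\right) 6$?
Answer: $\frac{827255}{17} \approx 48662.0$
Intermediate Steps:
$f = 18$ ($f = 3 \cdot 6 = 18$)
$k{\left(I \right)} = \frac{18}{I}$
$k{\left(17 \right)} - -48661 = \frac{18}{17} - -48661 = 18 \cdot \frac{1}{17} + 48661 = \frac{18}{17} + 48661 = \frac{827255}{17}$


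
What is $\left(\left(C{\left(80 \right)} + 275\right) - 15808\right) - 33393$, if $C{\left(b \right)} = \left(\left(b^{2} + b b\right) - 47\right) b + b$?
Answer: $971394$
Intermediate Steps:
$C{\left(b \right)} = b + b \left(-47 + 2 b^{2}\right)$ ($C{\left(b \right)} = \left(\left(b^{2} + b^{2}\right) - 47\right) b + b = \left(2 b^{2} - 47\right) b + b = \left(-47 + 2 b^{2}\right) b + b = b \left(-47 + 2 b^{2}\right) + b = b + b \left(-47 + 2 b^{2}\right)$)
$\left(\left(C{\left(80 \right)} + 275\right) - 15808\right) - 33393 = \left(\left(2 \cdot 80 \left(-23 + 80^{2}\right) + 275\right) - 15808\right) - 33393 = \left(\left(2 \cdot 80 \left(-23 + 6400\right) + 275\right) - 15808\right) - 33393 = \left(\left(2 \cdot 80 \cdot 6377 + 275\right) - 15808\right) - 33393 = \left(\left(1020320 + 275\right) - 15808\right) - 33393 = \left(1020595 - 15808\right) - 33393 = 1004787 - 33393 = 971394$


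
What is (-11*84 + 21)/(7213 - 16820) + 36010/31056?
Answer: 186995819/149177496 ≈ 1.2535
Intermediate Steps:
(-11*84 + 21)/(7213 - 16820) + 36010/31056 = (-924 + 21)/(-9607) + 36010*(1/31056) = -903*(-1/9607) + 18005/15528 = 903/9607 + 18005/15528 = 186995819/149177496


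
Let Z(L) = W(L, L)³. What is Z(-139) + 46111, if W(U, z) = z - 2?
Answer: -2757110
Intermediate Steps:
W(U, z) = -2 + z
Z(L) = (-2 + L)³
Z(-139) + 46111 = (-2 - 139)³ + 46111 = (-141)³ + 46111 = -2803221 + 46111 = -2757110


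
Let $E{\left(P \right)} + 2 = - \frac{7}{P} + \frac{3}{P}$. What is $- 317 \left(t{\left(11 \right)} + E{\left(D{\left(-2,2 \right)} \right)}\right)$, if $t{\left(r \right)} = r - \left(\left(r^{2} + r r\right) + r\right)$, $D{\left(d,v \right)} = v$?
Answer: $77982$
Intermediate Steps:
$E{\left(P \right)} = -2 - \frac{4}{P}$ ($E{\left(P \right)} = -2 + \left(- \frac{7}{P} + \frac{3}{P}\right) = -2 - \frac{4}{P}$)
$t{\left(r \right)} = - 2 r^{2}$ ($t{\left(r \right)} = r - \left(\left(r^{2} + r^{2}\right) + r\right) = r - \left(2 r^{2} + r\right) = r - \left(r + 2 r^{2}\right) = - 2 r^{2}$)
$- 317 \left(t{\left(11 \right)} + E{\left(D{\left(-2,2 \right)} \right)}\right) = - 317 \left(- 2 \cdot 11^{2} - \left(2 + \frac{4}{2}\right)\right) = - 317 \left(\left(-2\right) 121 - 4\right) = - 317 \left(-242 - 4\right) = \left(-317\right) \left(-246\right) = 77982$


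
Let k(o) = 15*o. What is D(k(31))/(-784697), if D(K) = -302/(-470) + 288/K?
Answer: -9193/5716517645 ≈ -1.6081e-6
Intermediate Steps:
D(K) = 151/235 + 288/K (D(K) = -302*(-1/470) + 288/K = 151/235 + 288/K)
D(k(31))/(-784697) = (151/235 + 288/((15*31)))/(-784697) = (151/235 + 288/465)*(-1/784697) = (151/235 + 288*(1/465))*(-1/784697) = (151/235 + 96/155)*(-1/784697) = (9193/7285)*(-1/784697) = -9193/5716517645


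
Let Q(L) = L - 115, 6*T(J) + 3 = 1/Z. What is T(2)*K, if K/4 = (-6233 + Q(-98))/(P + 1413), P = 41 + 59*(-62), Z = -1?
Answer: -12892/1653 ≈ -7.7992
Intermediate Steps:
T(J) = -2/3 (T(J) = -1/2 + (1/6)/(-1) = -1/2 + (1/6)*(-1) = -1/2 - 1/6 = -2/3)
Q(L) = -115 + L
P = -3617 (P = 41 - 3658 = -3617)
K = 6446/551 (K = 4*((-6233 + (-115 - 98))/(-3617 + 1413)) = 4*((-6233 - 213)/(-2204)) = 4*(-6446*(-1/2204)) = 4*(3223/1102) = 6446/551 ≈ 11.699)
T(2)*K = -2/3*6446/551 = -12892/1653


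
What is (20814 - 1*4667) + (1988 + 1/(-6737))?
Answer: 122175494/6737 ≈ 18135.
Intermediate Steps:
(20814 - 1*4667) + (1988 + 1/(-6737)) = (20814 - 4667) + (1988 - 1/6737) = 16147 + 13393155/6737 = 122175494/6737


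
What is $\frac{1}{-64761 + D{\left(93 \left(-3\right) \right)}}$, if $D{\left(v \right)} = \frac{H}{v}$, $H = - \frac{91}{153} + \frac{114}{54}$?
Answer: $- \frac{42687}{2764453039} \approx -1.5441 \cdot 10^{-5}$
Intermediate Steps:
$H = \frac{232}{153}$ ($H = \left(-91\right) \frac{1}{153} + 114 \cdot \frac{1}{54} = - \frac{91}{153} + \frac{19}{9} = \frac{232}{153} \approx 1.5163$)
$D{\left(v \right)} = \frac{232}{153 v}$
$\frac{1}{-64761 + D{\left(93 \left(-3\right) \right)}} = \frac{1}{-64761 + \frac{232}{153 \cdot 93 \left(-3\right)}} = \frac{1}{-64761 + \frac{232}{153 \left(-279\right)}} = \frac{1}{-64761 + \frac{232}{153} \left(- \frac{1}{279}\right)} = \frac{1}{-64761 - \frac{232}{42687}} = \frac{1}{- \frac{2764453039}{42687}} = - \frac{42687}{2764453039}$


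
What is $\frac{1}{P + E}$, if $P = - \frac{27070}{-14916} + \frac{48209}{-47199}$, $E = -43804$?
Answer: $- \frac{117336714}{5139724321475} \approx -2.2829 \cdot 10^{-5}$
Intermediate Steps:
$P = \frac{93098581}{117336714}$ ($P = \left(-27070\right) \left(- \frac{1}{14916}\right) + 48209 \left(- \frac{1}{47199}\right) = \frac{13535}{7458} - \frac{48209}{47199} = \frac{93098581}{117336714} \approx 0.79343$)
$\frac{1}{P + E} = \frac{1}{\frac{93098581}{117336714} - 43804} = \frac{1}{- \frac{5139724321475}{117336714}} = - \frac{117336714}{5139724321475}$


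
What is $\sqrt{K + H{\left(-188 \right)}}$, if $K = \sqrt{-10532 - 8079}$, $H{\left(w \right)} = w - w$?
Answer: $\sqrt[4]{18611} \sqrt{i} \approx 8.259 + 8.259 i$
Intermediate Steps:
$H{\left(w \right)} = 0$
$K = i \sqrt{18611}$ ($K = \sqrt{-18611} = i \sqrt{18611} \approx 136.42 i$)
$\sqrt{K + H{\left(-188 \right)}} = \sqrt{i \sqrt{18611} + 0} = \sqrt{i \sqrt{18611}} = \sqrt[4]{18611} \sqrt{i}$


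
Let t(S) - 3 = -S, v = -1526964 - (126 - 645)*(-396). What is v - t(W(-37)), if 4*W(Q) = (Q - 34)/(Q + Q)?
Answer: -512817265/296 ≈ -1.7325e+6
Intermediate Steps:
W(Q) = (-34 + Q)/(8*Q) (W(Q) = ((Q - 34)/(Q + Q))/4 = ((-34 + Q)/((2*Q)))/4 = ((-34 + Q)*(1/(2*Q)))/4 = ((-34 + Q)/(2*Q))/4 = (-34 + Q)/(8*Q))
v = -1732488 (v = -1526964 - (-519)*(-396) = -1526964 - 1*205524 = -1526964 - 205524 = -1732488)
t(S) = 3 - S
v - t(W(-37)) = -1732488 - (3 - (-34 - 37)/(8*(-37))) = -1732488 - (3 - (-1)*(-71)/(8*37)) = -1732488 - (3 - 1*71/296) = -1732488 - (3 - 71/296) = -1732488 - 1*817/296 = -1732488 - 817/296 = -512817265/296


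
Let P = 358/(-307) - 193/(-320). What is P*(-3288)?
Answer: 22731999/12280 ≈ 1851.1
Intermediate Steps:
P = -55309/98240 (P = 358*(-1/307) - 193*(-1/320) = -358/307 + 193/320 = -55309/98240 ≈ -0.56300)
P*(-3288) = -55309/98240*(-3288) = 22731999/12280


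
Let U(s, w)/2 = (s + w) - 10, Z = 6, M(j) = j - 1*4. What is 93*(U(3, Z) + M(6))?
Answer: 0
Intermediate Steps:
M(j) = -4 + j (M(j) = j - 4 = -4 + j)
U(s, w) = -20 + 2*s + 2*w (U(s, w) = 2*((s + w) - 10) = 2*(-10 + s + w) = -20 + 2*s + 2*w)
93*(U(3, Z) + M(6)) = 93*((-20 + 2*3 + 2*6) + (-4 + 6)) = 93*((-20 + 6 + 12) + 2) = 93*(-2 + 2) = 93*0 = 0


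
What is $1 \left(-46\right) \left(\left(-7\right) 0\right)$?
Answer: $0$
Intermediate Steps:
$1 \left(-46\right) \left(\left(-7\right) 0\right) = \left(-46\right) 0 = 0$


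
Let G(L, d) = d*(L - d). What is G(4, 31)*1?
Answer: -837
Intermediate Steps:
G(4, 31)*1 = (31*(4 - 1*31))*1 = (31*(4 - 31))*1 = (31*(-27))*1 = -837*1 = -837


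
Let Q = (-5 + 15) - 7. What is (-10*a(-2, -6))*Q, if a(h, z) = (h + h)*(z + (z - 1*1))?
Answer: -1560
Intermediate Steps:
a(h, z) = 2*h*(-1 + 2*z) (a(h, z) = (2*h)*(z + (z - 1)) = (2*h)*(z + (-1 + z)) = (2*h)*(-1 + 2*z) = 2*h*(-1 + 2*z))
Q = 3 (Q = 10 - 7 = 3)
(-10*a(-2, -6))*Q = -20*(-2)*(-1 + 2*(-6))*3 = -20*(-2)*(-1 - 12)*3 = -20*(-2)*(-13)*3 = -10*52*3 = -520*3 = -1560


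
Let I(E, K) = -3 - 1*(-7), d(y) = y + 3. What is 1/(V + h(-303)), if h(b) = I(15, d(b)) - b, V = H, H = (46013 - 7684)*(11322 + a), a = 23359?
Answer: 1/1329288356 ≈ 7.5228e-10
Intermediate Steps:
d(y) = 3 + y
I(E, K) = 4 (I(E, K) = -3 + 7 = 4)
H = 1329288049 (H = (46013 - 7684)*(11322 + 23359) = 38329*34681 = 1329288049)
V = 1329288049
h(b) = 4 - b
1/(V + h(-303)) = 1/(1329288049 + (4 - 1*(-303))) = 1/(1329288049 + (4 + 303)) = 1/(1329288049 + 307) = 1/1329288356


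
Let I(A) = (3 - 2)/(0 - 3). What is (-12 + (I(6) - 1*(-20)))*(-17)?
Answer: -391/3 ≈ -130.33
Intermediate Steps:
I(A) = -1/3 (I(A) = 1/(-3) = 1*(-1/3) = -1/3)
(-12 + (I(6) - 1*(-20)))*(-17) = (-12 + (-1/3 - 1*(-20)))*(-17) = (-12 + (-1/3 + 20))*(-17) = (-12 + 59/3)*(-17) = (23/3)*(-17) = -391/3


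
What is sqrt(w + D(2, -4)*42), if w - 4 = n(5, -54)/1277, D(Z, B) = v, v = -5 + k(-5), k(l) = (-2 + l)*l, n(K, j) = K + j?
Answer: sqrt(2061178883)/1277 ≈ 35.552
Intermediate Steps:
k(l) = l*(-2 + l)
v = 30 (v = -5 - 5*(-2 - 5) = -5 - 5*(-7) = -5 + 35 = 30)
D(Z, B) = 30
w = 5059/1277 (w = 4 + (5 - 54)/1277 = 4 - 49*1/1277 = 4 - 49/1277 = 5059/1277 ≈ 3.9616)
sqrt(w + D(2, -4)*42) = sqrt(5059/1277 + 30*42) = sqrt(5059/1277 + 1260) = sqrt(1614079/1277) = sqrt(2061178883)/1277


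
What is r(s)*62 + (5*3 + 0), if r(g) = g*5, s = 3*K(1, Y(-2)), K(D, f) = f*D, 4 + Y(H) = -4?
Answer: -7425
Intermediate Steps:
Y(H) = -8 (Y(H) = -4 - 4 = -8)
K(D, f) = D*f
s = -24 (s = 3*(1*(-8)) = 3*(-8) = -24)
r(g) = 5*g
r(s)*62 + (5*3 + 0) = (5*(-24))*62 + (5*3 + 0) = -120*62 + (15 + 0) = -7440 + 15 = -7425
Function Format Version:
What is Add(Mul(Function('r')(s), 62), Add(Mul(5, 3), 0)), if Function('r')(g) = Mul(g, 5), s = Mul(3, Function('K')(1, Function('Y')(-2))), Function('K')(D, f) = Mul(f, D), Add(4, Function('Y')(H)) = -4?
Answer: -7425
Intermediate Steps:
Function('Y')(H) = -8 (Function('Y')(H) = Add(-4, -4) = -8)
Function('K')(D, f) = Mul(D, f)
s = -24 (s = Mul(3, Mul(1, -8)) = Mul(3, -8) = -24)
Function('r')(g) = Mul(5, g)
Add(Mul(Function('r')(s), 62), Add(Mul(5, 3), 0)) = Add(Mul(Mul(5, -24), 62), Add(Mul(5, 3), 0)) = Add(Mul(-120, 62), Add(15, 0)) = Add(-7440, 15) = -7425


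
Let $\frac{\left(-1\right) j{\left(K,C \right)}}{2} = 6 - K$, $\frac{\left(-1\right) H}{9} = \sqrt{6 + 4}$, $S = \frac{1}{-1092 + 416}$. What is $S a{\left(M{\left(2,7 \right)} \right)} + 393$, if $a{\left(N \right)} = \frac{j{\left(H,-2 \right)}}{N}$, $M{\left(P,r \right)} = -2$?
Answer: $\frac{132831}{338} - \frac{9 \sqrt{10}}{676} \approx 392.95$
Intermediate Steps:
$S = - \frac{1}{676}$ ($S = \frac{1}{-676} = - \frac{1}{676} \approx -0.0014793$)
$H = - 9 \sqrt{10}$ ($H = - 9 \sqrt{6 + 4} = - 9 \sqrt{10} \approx -28.461$)
$j{\left(K,C \right)} = -12 + 2 K$ ($j{\left(K,C \right)} = - 2 \left(6 - K\right) = -12 + 2 K$)
$a{\left(N \right)} = \frac{-12 - 18 \sqrt{10}}{N}$ ($a{\left(N \right)} = \frac{-12 + 2 \left(- 9 \sqrt{10}\right)}{N} = \frac{-12 - 18 \sqrt{10}}{N}$)
$S a{\left(M{\left(2,7 \right)} \right)} + 393 = - \frac{6 \frac{1}{-2} \left(-2 - 3 \sqrt{10}\right)}{676} + 393 = - \frac{6 \left(- \frac{1}{2}\right) \left(-2 - 3 \sqrt{10}\right)}{676} + 393 = - \frac{6 + 9 \sqrt{10}}{676} + 393 = \left(- \frac{3}{338} - \frac{9 \sqrt{10}}{676}\right) + 393 = \frac{132831}{338} - \frac{9 \sqrt{10}}{676}$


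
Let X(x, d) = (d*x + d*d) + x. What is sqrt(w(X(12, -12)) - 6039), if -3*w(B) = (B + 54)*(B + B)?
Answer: I*sqrt(6567) ≈ 81.037*I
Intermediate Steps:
X(x, d) = x + d**2 + d*x (X(x, d) = (d*x + d**2) + x = (d**2 + d*x) + x = x + d**2 + d*x)
w(B) = -2*B*(54 + B)/3 (w(B) = -(B + 54)*(B + B)/3 = -(54 + B)*2*B/3 = -2*B*(54 + B)/3)
sqrt(w(X(12, -12)) - 6039) = sqrt(-2*(12 + (-12)**2 - 12*12)*(54 + (12 + (-12)**2 - 12*12))/3 - 6039) = sqrt(-2*(12 + 144 - 144)*(54 + (12 + 144 - 144))/3 - 6039) = sqrt(-2/3*12*(54 + 12) - 6039) = sqrt(-2/3*12*66 - 6039) = sqrt(-528 - 6039) = sqrt(-6567) = I*sqrt(6567)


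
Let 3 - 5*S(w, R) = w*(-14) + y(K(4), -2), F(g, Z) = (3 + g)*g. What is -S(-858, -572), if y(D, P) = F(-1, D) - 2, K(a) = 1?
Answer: 2401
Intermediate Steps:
F(g, Z) = g*(3 + g)
y(D, P) = -4 (y(D, P) = -(3 - 1) - 2 = -1*2 - 2 = -2 - 2 = -4)
S(w, R) = 7/5 + 14*w/5 (S(w, R) = ⅗ - (w*(-14) - 4)/5 = ⅗ - (-14*w - 4)/5 = ⅗ - (-4 - 14*w)/5 = ⅗ + (⅘ + 14*w/5) = 7/5 + 14*w/5)
-S(-858, -572) = -(7/5 + (14/5)*(-858)) = -(7/5 - 12012/5) = -1*(-2401) = 2401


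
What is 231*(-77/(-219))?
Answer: 5929/73 ≈ 81.219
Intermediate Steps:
231*(-77/(-219)) = 231*(-77*(-1/219)) = 231*(77/219) = 5929/73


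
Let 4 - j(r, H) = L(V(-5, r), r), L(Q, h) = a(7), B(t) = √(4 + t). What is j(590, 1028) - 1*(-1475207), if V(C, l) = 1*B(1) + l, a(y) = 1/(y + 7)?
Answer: 20652953/14 ≈ 1.4752e+6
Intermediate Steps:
a(y) = 1/(7 + y)
V(C, l) = l + √5 (V(C, l) = 1*√(4 + 1) + l = 1*√5 + l = √5 + l = l + √5)
L(Q, h) = 1/14 (L(Q, h) = 1/(7 + 7) = 1/14)
j(r, H) = 55/14 (j(r, H) = 4 - 1*1/14 = 4 - 1/14 = 55/14)
j(590, 1028) - 1*(-1475207) = 55/14 - 1*(-1475207) = 55/14 + 1475207 = 20652953/14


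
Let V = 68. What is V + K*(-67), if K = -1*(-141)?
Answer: -9379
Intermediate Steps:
K = 141
V + K*(-67) = 68 + 141*(-67) = 68 - 9447 = -9379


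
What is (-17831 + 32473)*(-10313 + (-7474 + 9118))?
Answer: -126931498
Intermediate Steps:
(-17831 + 32473)*(-10313 + (-7474 + 9118)) = 14642*(-10313 + 1644) = 14642*(-8669) = -126931498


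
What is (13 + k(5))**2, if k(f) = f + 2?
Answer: 400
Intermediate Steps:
k(f) = 2 + f
(13 + k(5))**2 = (13 + (2 + 5))**2 = (13 + 7)**2 = 20**2 = 400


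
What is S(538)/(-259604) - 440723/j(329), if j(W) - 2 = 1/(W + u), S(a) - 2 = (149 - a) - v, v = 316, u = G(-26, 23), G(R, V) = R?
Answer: -34667276041955/157579628 ≈ -2.2000e+5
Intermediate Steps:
u = -26
S(a) = -165 - a (S(a) = 2 + ((149 - a) - 1*316) = 2 + ((149 - a) - 316) = 2 + (-167 - a) = -165 - a)
j(W) = 2 + 1/(-26 + W) (j(W) = 2 + 1/(W - 26) = 2 + 1/(-26 + W))
S(538)/(-259604) - 440723/j(329) = (-165 - 1*538)/(-259604) - 440723*(-26 + 329)/(-51 + 2*329) = (-165 - 538)*(-1/259604) - 440723*303/(-51 + 658) = -703*(-1/259604) - 440723/((1/303)*607) = 703/259604 - 440723/607/303 = 703/259604 - 440723*303/607 = 703/259604 - 133539069/607 = -34667276041955/157579628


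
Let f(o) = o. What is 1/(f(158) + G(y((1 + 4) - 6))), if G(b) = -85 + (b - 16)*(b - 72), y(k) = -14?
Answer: 1/2653 ≈ 0.00037693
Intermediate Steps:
G(b) = -85 + (-72 + b)*(-16 + b) (G(b) = -85 + (-16 + b)*(-72 + b) = -85 + (-72 + b)*(-16 + b))
1/(f(158) + G(y((1 + 4) - 6))) = 1/(158 + (1067 + (-14)**2 - 88*(-14))) = 1/(158 + (1067 + 196 + 1232)) = 1/(158 + 2495) = 1/2653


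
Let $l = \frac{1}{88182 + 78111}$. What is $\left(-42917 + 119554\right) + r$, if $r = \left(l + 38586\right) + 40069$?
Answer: $\frac{25823972557}{166293} \approx 1.5529 \cdot 10^{5}$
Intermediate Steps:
$l = \frac{1}{166293} \approx 6.0135 \cdot 10^{-6}$
$r = \frac{13079775916}{166293}$ ($r = \left(\frac{1}{166293} + 38586\right) + 40069 = \frac{6416581699}{166293} + 40069 = \frac{13079775916}{166293} \approx 78655.0$)
$\left(-42917 + 119554\right) + r = \left(-42917 + 119554\right) + \frac{13079775916}{166293} = 76637 + \frac{13079775916}{166293} = \frac{25823972557}{166293}$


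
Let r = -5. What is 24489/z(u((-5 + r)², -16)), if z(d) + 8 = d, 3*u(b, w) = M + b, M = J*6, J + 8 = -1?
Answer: 73467/22 ≈ 3339.4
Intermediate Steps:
J = -9 (J = -8 - 1 = -9)
M = -54 (M = -9*6 = -54)
u(b, w) = -18 + b/3 (u(b, w) = (-54 + b)/3 = -18 + b/3)
z(d) = -8 + d
24489/z(u((-5 + r)², -16)) = 24489/(-8 + (-18 + (-5 - 5)²/3)) = 24489/(-8 + (-18 + (⅓)*(-10)²)) = 24489/(-8 + (-18 + (⅓)*100)) = 24489/(-8 + (-18 + 100/3)) = 24489/(-8 + 46/3) = 24489/(22/3) = 24489*(3/22) = 73467/22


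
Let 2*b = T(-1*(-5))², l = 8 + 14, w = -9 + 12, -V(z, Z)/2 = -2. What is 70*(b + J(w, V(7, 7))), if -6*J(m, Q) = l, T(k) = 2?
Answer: -350/3 ≈ -116.67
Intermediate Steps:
V(z, Z) = 4 (V(z, Z) = -2*(-2) = 4)
w = 3
l = 22
J(m, Q) = -11/3 (J(m, Q) = -⅙*22 = -11/3)
b = 2 (b = (½)*2² = (½)*4 = 2)
70*(b + J(w, V(7, 7))) = 70*(2 - 11/3) = 70*(-5/3) = -350/3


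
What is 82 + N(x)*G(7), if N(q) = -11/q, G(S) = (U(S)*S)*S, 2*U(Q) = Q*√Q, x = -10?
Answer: 82 + 3773*√7/20 ≈ 581.12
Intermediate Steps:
U(Q) = Q^(3/2)/2 (U(Q) = (Q*√Q)/2 = Q^(3/2)/2)
G(S) = S^(7/2)/2 (G(S) = ((S^(3/2)/2)*S)*S = (S^(5/2)/2)*S = S^(7/2)/2)
82 + N(x)*G(7) = 82 + (-11/(-10))*(7^(7/2)/2) = 82 + (-11*(-⅒))*((343*√7)/2) = 82 + 11*(343*√7/2)/10 = 82 + 3773*√7/20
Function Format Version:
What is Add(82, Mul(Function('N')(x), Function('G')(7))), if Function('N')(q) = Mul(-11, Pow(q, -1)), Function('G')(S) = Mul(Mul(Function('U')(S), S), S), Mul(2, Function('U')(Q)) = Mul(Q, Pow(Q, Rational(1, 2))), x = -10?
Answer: Add(82, Mul(Rational(3773, 20), Pow(7, Rational(1, 2)))) ≈ 581.12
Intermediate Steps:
Function('U')(Q) = Mul(Rational(1, 2), Pow(Q, Rational(3, 2))) (Function('U')(Q) = Mul(Rational(1, 2), Mul(Q, Pow(Q, Rational(1, 2)))) = Mul(Rational(1, 2), Pow(Q, Rational(3, 2))))
Function('G')(S) = Mul(Rational(1, 2), Pow(S, Rational(7, 2))) (Function('G')(S) = Mul(Mul(Mul(Rational(1, 2), Pow(S, Rational(3, 2))), S), S) = Mul(Mul(Rational(1, 2), Pow(S, Rational(5, 2))), S) = Mul(Rational(1, 2), Pow(S, Rational(7, 2))))
Add(82, Mul(Function('N')(x), Function('G')(7))) = Add(82, Mul(Mul(-11, Pow(-10, -1)), Mul(Rational(1, 2), Pow(7, Rational(7, 2))))) = Add(82, Mul(Mul(-11, Rational(-1, 10)), Mul(Rational(1, 2), Mul(343, Pow(7, Rational(1, 2)))))) = Add(82, Mul(Rational(11, 10), Mul(Rational(343, 2), Pow(7, Rational(1, 2))))) = Add(82, Mul(Rational(3773, 20), Pow(7, Rational(1, 2))))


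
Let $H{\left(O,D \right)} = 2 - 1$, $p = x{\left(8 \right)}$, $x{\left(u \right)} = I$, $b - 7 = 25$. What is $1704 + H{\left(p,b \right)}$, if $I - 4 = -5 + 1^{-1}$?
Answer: $1705$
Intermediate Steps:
$b = 32$ ($b = 7 + 25 = 32$)
$I = 0$ ($I = 4 - \left(5 - 1^{-1}\right) = 4 + \left(-5 + 1\right) = 4 - 4 = 0$)
$x{\left(u \right)} = 0$
$p = 0$
$H{\left(O,D \right)} = 1$
$1704 + H{\left(p,b \right)} = 1704 + 1 = 1705$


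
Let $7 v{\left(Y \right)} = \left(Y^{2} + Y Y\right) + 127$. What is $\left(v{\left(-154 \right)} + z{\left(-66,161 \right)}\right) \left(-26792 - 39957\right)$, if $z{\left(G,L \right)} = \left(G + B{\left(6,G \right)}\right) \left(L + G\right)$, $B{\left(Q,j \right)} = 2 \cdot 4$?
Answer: $- \frac{600006761}{7} \approx -8.5715 \cdot 10^{7}$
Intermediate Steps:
$B{\left(Q,j \right)} = 8$
$z{\left(G,L \right)} = \left(8 + G\right) \left(G + L\right)$ ($z{\left(G,L \right)} = \left(G + 8\right) \left(L + G\right) = \left(8 + G\right) \left(G + L\right)$)
$v{\left(Y \right)} = \frac{127}{7} + \frac{2 Y^{2}}{7}$ ($v{\left(Y \right)} = \frac{\left(Y^{2} + Y Y\right) + 127}{7} = \frac{\left(Y^{2} + Y^{2}\right) + 127}{7} = \frac{2 Y^{2} + 127}{7} = \frac{127 + 2 Y^{2}}{7} = \frac{127}{7} + \frac{2 Y^{2}}{7}$)
$\left(v{\left(-154 \right)} + z{\left(-66,161 \right)}\right) \left(-26792 - 39957\right) = \left(\left(\frac{127}{7} + \frac{2 \left(-154\right)^{2}}{7}\right) + \left(\left(-66\right)^{2} + 8 \left(-66\right) + 8 \cdot 161 - 10626\right)\right) \left(-26792 - 39957\right) = \left(\left(\frac{127}{7} + \frac{2}{7} \cdot 23716\right) + \left(4356 - 528 + 1288 - 10626\right)\right) \left(-66749\right) = \left(\left(\frac{127}{7} + 6776\right) - 5510\right) \left(-66749\right) = \left(\frac{47559}{7} - 5510\right) \left(-66749\right) = \frac{8989}{7} \left(-66749\right) = - \frac{600006761}{7}$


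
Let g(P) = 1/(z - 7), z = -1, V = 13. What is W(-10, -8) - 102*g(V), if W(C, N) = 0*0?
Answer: 51/4 ≈ 12.750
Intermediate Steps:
g(P) = -⅛ (g(P) = 1/(-1 - 7) = 1/(-8) = -⅛)
W(C, N) = 0
W(-10, -8) - 102*g(V) = 0 - 102*(-⅛) = 0 + 51/4 = 51/4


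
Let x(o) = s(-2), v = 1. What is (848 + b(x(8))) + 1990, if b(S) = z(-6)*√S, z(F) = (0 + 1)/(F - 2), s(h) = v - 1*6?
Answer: 2838 - I*√5/8 ≈ 2838.0 - 0.27951*I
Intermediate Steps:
s(h) = -5 (s(h) = 1 - 1*6 = 1 - 6 = -5)
x(o) = -5
z(F) = 1/(-2 + F)
b(S) = -√S/8 (b(S) = √S/(-2 - 6) = √S/(-8) = -√S/8)
(848 + b(x(8))) + 1990 = (848 - I*√5/8) + 1990 = 2838 - I*√5/8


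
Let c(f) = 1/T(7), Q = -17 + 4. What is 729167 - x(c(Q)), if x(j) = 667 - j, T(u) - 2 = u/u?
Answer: 2185501/3 ≈ 7.2850e+5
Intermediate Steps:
Q = -13
T(u) = 3 (T(u) = 2 + u/u = 2 + 1 = 3)
c(f) = 1/3
729167 - x(c(Q)) = 729167 - (667 - 1*1/3) = 729167 - (667 - 1/3) = 729167 - 1*2000/3 = 729167 - 2000/3 = 2185501/3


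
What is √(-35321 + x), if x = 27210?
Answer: I*√8111 ≈ 90.061*I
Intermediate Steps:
√(-35321 + x) = √(-35321 + 27210) = √(-8111) = I*√8111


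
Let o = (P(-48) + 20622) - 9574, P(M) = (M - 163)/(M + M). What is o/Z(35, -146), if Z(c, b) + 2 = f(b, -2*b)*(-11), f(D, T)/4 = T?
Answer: -1060819/1233600 ≈ -0.85994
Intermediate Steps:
f(D, T) = 4*T
P(M) = (-163 + M)/(2*M) (P(M) = (-163 + M)/((2*M)) = (-163 + M)*(1/(2*M)) = (-163 + M)/(2*M))
Z(c, b) = -2 + 88*b (Z(c, b) = -2 + (4*(-2*b))*(-11) = -2 - 8*b*(-11) = -2 + 88*b)
o = 1060819/96 (o = ((½)*(-163 - 48)/(-48) + 20622) - 9574 = ((½)*(-1/48)*(-211) + 20622) - 9574 = (211/96 + 20622) - 9574 = 1979923/96 - 9574 = 1060819/96 ≈ 11050.)
o/Z(35, -146) = 1060819/(96*(-2 + 88*(-146))) = 1060819/(96*(-2 - 12848)) = (1060819/96)/(-12850) = (1060819/96)*(-1/12850) = -1060819/1233600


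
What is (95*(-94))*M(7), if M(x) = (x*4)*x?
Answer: -1750280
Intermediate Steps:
M(x) = 4*x**2 (M(x) = (4*x)*x = 4*x**2)
(95*(-94))*M(7) = (95*(-94))*(4*7**2) = -35720*49 = -8930*196 = -1750280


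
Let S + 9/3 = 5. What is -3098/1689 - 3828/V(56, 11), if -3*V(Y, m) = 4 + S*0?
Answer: 4846021/1689 ≈ 2869.2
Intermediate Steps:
S = 2 (S = -3 + 5 = 2)
V(Y, m) = -4/3 (V(Y, m) = -(4 + 2*0)/3 = -(4 + 0)/3 = -⅓*4 = -4/3)
-3098/1689 - 3828/V(56, 11) = -3098/1689 - 3828/(-4/3) = -3098*1/1689 - 3828*(-¾) = -3098/1689 + 2871 = 4846021/1689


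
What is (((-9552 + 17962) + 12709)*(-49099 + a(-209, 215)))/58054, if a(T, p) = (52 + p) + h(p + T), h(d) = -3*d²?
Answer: -516781930/29027 ≈ -17804.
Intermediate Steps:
a(T, p) = 52 + p - 3*(T + p)² (a(T, p) = (52 + p) - 3*(p + T)² = (52 + p) - 3*(T + p)² = 52 + p - 3*(T + p)²)
(((-9552 + 17962) + 12709)*(-49099 + a(-209, 215)))/58054 = (((-9552 + 17962) + 12709)*(-49099 + (52 + 215 - 3*(-209 + 215)²)))/58054 = ((8410 + 12709)*(-49099 + (52 + 215 - 3*6²)))*(1/58054) = (21119*(-49099 + (52 + 215 - 3*36)))*(1/58054) = (21119*(-49099 + (52 + 215 - 108)))*(1/58054) = (21119*(-49099 + 159))*(1/58054) = (21119*(-48940))*(1/58054) = -1033563860*1/58054 = -516781930/29027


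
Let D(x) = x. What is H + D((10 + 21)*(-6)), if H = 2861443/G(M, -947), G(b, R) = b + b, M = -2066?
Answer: -3629995/4132 ≈ -878.51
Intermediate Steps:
G(b, R) = 2*b
H = -2861443/4132 (H = 2861443/((2*(-2066))) = 2861443/(-4132) = 2861443*(-1/4132) = -2861443/4132 ≈ -692.51)
H + D((10 + 21)*(-6)) = -2861443/4132 + (10 + 21)*(-6) = -2861443/4132 + 31*(-6) = -2861443/4132 - 186 = -3629995/4132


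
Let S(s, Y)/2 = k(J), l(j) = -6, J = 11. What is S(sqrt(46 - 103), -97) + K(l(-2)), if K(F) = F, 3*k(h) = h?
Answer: 4/3 ≈ 1.3333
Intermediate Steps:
k(h) = h/3
S(s, Y) = 22/3 (S(s, Y) = 2*((1/3)*11) = 2*(11/3) = 22/3)
S(sqrt(46 - 103), -97) + K(l(-2)) = 22/3 - 6 = 4/3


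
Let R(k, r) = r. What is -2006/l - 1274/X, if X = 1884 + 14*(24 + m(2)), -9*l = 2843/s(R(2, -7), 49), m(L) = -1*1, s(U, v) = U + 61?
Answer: 1073521357/3135829 ≈ 342.34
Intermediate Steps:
s(U, v) = 61 + U
m(L) = -1
l = -2843/486 (l = -2843/(9*(61 - 7)) = -2843/(9*54) = -⅑*2843/54 = -2843/486 ≈ -5.8498)
X = 2206 (X = 1884 + 14*(24 - 1) = 1884 + 14*23 = 1884 + 322 = 2206)
-2006/l - 1274/X = -2006/(-2843/486) - 1274/2206 = -2006*(-486/2843) - 1274*1/2206 = 974916/2843 - 637/1103 = 1073521357/3135829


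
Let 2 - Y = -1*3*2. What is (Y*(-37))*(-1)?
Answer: 296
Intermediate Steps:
Y = 8 (Y = 2 - (-1*3)*2 = 2 - (-3)*2 = 2 - 1*(-6) = 2 + 6 = 8)
(Y*(-37))*(-1) = (8*(-37))*(-1) = -296*(-1) = 296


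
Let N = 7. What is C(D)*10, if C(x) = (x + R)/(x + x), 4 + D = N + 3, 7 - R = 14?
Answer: -5/6 ≈ -0.83333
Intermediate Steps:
R = -7 (R = 7 - 1*14 = 7 - 14 = -7)
D = 6 (D = -4 + (7 + 3) = -4 + 10 = 6)
C(x) = (-7 + x)/(2*x) (C(x) = (x - 7)/(x + x) = (-7 + x)/((2*x)) = (-7 + x)*(1/(2*x)) = (-7 + x)/(2*x))
C(D)*10 = ((1/2)*(-7 + 6)/6)*10 = ((1/2)*(1/6)*(-1))*10 = -1/12*10 = -5/6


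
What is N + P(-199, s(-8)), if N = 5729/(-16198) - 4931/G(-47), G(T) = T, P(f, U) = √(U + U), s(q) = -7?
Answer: 79603075/761306 + I*√14 ≈ 104.56 + 3.7417*I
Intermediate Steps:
P(f, U) = √2*√U (P(f, U) = √(2*U) = √2*√U)
N = 79603075/761306 (N = 5729/(-16198) - 4931/(-47) = 5729*(-1/16198) - 4931*(-1/47) = -5729/16198 + 4931/47 = 79603075/761306 ≈ 104.56)
N + P(-199, s(-8)) = 79603075/761306 + √2*√(-7) = 79603075/761306 + √2*(I*√7) = 79603075/761306 + I*√14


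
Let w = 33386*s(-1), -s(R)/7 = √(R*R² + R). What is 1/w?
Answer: I*√2/467404 ≈ 3.0257e-6*I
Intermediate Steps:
s(R) = -7*√(R + R³) (s(R) = -7*√(R*R² + R) = -7*√(R³ + R) = -7*√(R + R³))
w = -233702*I*√2 (w = 33386*(-7*√(-1 + (-1)³)) = 33386*(-7*√(-1 - 1)) = 33386*(-7*I*√2) = -233702*I*√2 ≈ -3.305e+5*I)
1/w = 1/(-233702*I*√2) = I*√2/467404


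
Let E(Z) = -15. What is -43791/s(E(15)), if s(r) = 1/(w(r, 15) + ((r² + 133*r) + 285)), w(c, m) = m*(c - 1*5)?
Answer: 78166935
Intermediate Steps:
w(c, m) = m*(-5 + c) (w(c, m) = m*(c - 5) = m*(-5 + c))
s(r) = 1/(210 + r² + 148*r) (s(r) = 1/(15*(-5 + r) + ((r² + 133*r) + 285)) = 1/((-75 + 15*r) + (285 + r² + 133*r)) = 1/(210 + r² + 148*r))
-43791/s(E(15)) = -43791/(1/(210 + (-15)² + 148*(-15))) = -43791/(1/(210 + 225 - 2220)) = -43791/(1/(-1785)) = -43791/(-1/1785) = -43791*(-1785) = 78166935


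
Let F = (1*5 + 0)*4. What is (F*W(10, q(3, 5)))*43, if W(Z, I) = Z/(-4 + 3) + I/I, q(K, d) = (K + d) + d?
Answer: -7740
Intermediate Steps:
q(K, d) = K + 2*d
F = 20 (F = (5 + 0)*4 = 5*4 = 20)
W(Z, I) = 1 - Z (W(Z, I) = Z/(-1) + 1 = Z*(-1) + 1 = -Z + 1 = 1 - Z)
(F*W(10, q(3, 5)))*43 = (20*(1 - 1*10))*43 = (20*(1 - 10))*43 = (20*(-9))*43 = -180*43 = -7740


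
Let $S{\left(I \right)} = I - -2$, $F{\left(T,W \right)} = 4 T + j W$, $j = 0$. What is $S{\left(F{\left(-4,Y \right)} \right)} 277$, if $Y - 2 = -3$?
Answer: $-3878$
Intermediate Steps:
$Y = -1$ ($Y = 2 - 3 = -1$)
$F{\left(T,W \right)} = 4 T$ ($F{\left(T,W \right)} = 4 T + 0 W = 4 T + 0 = 4 T$)
$S{\left(I \right)} = 2 + I$ ($S{\left(I \right)} = I + 2 = 2 + I$)
$S{\left(F{\left(-4,Y \right)} \right)} 277 = \left(2 + 4 \left(-4\right)\right) 277 = \left(2 - 16\right) 277 = \left(-14\right) 277 = -3878$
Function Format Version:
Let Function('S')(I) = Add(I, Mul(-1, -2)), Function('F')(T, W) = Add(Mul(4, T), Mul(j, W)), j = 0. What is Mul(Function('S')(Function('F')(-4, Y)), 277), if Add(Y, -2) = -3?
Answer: -3878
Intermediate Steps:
Y = -1 (Y = Add(2, -3) = -1)
Function('F')(T, W) = Mul(4, T) (Function('F')(T, W) = Add(Mul(4, T), Mul(0, W)) = Add(Mul(4, T), 0) = Mul(4, T))
Function('S')(I) = Add(2, I) (Function('S')(I) = Add(I, 2) = Add(2, I))
Mul(Function('S')(Function('F')(-4, Y)), 277) = Mul(Add(2, Mul(4, -4)), 277) = Mul(Add(2, -16), 277) = Mul(-14, 277) = -3878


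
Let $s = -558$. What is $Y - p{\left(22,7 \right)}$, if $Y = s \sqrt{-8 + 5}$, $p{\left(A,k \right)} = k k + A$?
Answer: $-71 - 558 i \sqrt{3} \approx -71.0 - 966.48 i$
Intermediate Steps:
$p{\left(A,k \right)} = A + k^{2}$ ($p{\left(A,k \right)} = k^{2} + A = A + k^{2}$)
$Y = - 558 i \sqrt{3}$ ($Y = - 558 \sqrt{-8 + 5} = - 558 \sqrt{-3} = - 558 i \sqrt{3} \approx - 966.48 i$)
$Y - p{\left(22,7 \right)} = - 558 i \sqrt{3} - \left(22 + 7^{2}\right) = - 558 i \sqrt{3} - \left(22 + 49\right) = - 558 i \sqrt{3} - 71 = -71 - 558 i \sqrt{3}$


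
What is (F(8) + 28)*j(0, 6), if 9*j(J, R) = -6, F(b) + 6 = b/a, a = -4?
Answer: -40/3 ≈ -13.333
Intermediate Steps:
F(b) = -6 - b/4 (F(b) = -6 + b/(-4) = -6 + b*(-1/4) = -6 - b/4)
j(J, R) = -2/3 (j(J, R) = (1/9)*(-6) = -2/3)
(F(8) + 28)*j(0, 6) = ((-6 - 1/4*8) + 28)*(-2/3) = ((-6 - 2) + 28)*(-2/3) = (-8 + 28)*(-2/3) = 20*(-2/3) = -40/3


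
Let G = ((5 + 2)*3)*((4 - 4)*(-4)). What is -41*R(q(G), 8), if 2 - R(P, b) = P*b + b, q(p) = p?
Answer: 246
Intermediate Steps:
G = 0 (G = (7*3)*(0*(-4)) = 21*0 = 0)
R(P, b) = 2 - b - P*b (R(P, b) = 2 - (P*b + b) = 2 - (b + P*b) = 2 + (-b - P*b) = 2 - b - P*b)
-41*R(q(G), 8) = -41*(2 - 1*8 - 1*0*8) = -41*(2 - 8 + 0) = -41*(-6) = 246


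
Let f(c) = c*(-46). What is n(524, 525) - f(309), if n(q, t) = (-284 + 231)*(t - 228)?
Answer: -1527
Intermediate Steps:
n(q, t) = 12084 - 53*t (n(q, t) = -53*(-228 + t) = 12084 - 53*t)
f(c) = -46*c
n(524, 525) - f(309) = (12084 - 53*525) - (-46)*309 = (12084 - 27825) - 1*(-14214) = -15741 + 14214 = -1527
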